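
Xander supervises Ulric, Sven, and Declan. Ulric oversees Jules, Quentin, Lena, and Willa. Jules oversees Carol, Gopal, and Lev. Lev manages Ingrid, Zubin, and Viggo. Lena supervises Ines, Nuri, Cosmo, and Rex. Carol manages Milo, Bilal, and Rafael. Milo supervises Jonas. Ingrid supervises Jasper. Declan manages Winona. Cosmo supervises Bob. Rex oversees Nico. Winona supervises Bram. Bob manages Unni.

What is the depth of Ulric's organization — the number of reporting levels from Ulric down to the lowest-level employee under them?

The longest chain under Ulric runs Ulric → Lena → Cosmo → Bob → Unni, which is 4 levels below Ulric.

4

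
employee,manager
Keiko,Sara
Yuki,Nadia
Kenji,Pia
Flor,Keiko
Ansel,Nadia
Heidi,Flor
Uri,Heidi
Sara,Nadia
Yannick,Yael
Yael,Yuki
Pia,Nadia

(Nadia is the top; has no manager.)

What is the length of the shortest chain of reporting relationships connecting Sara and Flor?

Flor is in Sara's organization: the chain from Flor up to Sara is Flor → Keiko → Sara, which is 2 links.

2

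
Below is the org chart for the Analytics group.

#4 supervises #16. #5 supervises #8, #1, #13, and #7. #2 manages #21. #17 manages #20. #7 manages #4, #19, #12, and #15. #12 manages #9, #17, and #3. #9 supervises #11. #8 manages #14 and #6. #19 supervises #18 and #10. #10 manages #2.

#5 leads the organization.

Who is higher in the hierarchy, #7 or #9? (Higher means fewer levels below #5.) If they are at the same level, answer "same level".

#7

#7 is 1 level below #5; #9 is 3. #7 is higher.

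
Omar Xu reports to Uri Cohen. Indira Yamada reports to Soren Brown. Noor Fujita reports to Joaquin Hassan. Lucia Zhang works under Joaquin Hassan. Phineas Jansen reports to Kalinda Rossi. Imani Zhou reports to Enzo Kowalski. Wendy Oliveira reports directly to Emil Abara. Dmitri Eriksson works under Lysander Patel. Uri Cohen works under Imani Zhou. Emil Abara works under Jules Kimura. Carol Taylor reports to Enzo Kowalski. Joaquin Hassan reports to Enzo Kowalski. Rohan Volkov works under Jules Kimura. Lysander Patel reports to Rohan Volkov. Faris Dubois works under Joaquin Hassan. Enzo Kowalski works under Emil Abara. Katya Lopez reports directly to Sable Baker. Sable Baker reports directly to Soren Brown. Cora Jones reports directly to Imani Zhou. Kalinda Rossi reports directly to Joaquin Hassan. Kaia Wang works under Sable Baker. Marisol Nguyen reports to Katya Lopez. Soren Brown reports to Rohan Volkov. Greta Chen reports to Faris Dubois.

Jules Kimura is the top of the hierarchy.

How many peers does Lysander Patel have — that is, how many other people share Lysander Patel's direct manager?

Lysander Patel reports to Rohan Volkov. Rohan Volkov's other direct reports are Soren Brown — 1 peer.

1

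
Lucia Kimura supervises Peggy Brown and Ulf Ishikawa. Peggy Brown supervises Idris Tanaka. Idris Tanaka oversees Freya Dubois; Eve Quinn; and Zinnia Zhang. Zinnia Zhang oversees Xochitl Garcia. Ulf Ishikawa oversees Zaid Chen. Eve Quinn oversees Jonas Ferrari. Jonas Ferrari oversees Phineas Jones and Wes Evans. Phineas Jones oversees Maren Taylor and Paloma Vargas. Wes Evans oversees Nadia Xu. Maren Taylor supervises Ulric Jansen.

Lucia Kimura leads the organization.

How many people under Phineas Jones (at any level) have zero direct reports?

The people in Phineas Jones's organization with no one reporting to them are Paloma Vargas, Ulric Jansen. That is 2.

2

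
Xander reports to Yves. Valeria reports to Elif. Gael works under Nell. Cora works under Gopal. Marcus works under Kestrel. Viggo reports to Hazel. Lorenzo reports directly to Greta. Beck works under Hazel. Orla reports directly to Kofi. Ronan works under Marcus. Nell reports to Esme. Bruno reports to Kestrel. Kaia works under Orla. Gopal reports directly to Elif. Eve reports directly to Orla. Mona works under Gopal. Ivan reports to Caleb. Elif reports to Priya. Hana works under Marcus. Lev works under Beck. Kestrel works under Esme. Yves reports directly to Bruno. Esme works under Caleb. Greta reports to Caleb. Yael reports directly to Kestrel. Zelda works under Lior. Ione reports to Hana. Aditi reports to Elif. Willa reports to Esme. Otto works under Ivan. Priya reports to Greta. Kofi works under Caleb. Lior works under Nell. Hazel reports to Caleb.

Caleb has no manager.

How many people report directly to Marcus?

2

Marcus directly manages Hana, Ronan. That is 2 direct reports.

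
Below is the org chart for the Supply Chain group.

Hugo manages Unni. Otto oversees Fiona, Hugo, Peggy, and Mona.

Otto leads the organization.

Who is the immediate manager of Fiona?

Fiona reports directly to Otto.

Otto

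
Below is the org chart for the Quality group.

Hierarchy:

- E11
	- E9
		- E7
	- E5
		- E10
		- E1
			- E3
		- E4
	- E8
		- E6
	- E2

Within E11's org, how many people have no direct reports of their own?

The people in E11's organization with no one reporting to them are E2, E6, E4, E3, E10, E7. That is 6.

6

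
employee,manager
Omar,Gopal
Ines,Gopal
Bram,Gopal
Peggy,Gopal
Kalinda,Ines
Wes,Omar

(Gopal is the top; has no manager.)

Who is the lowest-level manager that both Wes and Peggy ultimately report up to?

Wes's chain of managers is Omar, Gopal. Peggy's chain of managers is Gopal. The first manager that appears in both chains is Gopal.

Gopal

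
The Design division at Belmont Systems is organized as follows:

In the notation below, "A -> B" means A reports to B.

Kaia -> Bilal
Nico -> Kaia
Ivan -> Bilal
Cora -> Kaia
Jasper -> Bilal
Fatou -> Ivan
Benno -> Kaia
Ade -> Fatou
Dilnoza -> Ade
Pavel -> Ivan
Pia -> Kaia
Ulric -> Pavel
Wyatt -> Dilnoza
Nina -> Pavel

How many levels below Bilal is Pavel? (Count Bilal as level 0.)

Chain from Pavel up to Bilal: Pavel → Ivan → Bilal. That is 2 steps up, so Pavel is 2 levels below Bilal.

2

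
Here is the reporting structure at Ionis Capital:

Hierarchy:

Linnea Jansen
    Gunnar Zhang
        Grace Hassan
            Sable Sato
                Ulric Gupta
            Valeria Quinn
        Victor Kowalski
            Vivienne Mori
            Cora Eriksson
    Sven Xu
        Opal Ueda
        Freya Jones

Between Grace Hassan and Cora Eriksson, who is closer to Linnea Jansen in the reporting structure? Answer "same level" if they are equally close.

Grace Hassan

Grace Hassan is 2 levels below Linnea Jansen; Cora Eriksson is 3. Grace Hassan is higher.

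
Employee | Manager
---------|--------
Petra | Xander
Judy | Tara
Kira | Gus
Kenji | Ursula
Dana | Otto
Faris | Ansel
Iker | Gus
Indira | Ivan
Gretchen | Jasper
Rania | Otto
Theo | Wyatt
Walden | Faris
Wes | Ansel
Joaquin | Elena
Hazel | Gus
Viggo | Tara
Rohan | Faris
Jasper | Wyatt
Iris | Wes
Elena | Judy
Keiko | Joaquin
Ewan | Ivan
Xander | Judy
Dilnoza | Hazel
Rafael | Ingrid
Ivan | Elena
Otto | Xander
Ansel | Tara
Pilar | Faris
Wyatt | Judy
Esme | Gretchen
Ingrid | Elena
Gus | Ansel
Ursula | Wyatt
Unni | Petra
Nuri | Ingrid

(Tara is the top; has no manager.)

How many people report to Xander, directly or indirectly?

5

Xander directly manages Otto, Petra. Under Otto: Rania, Dana (2). Under Petra: Unni (1). So Xander's organization is 2 direct reports plus everyone under them: 3 + 2 = 5.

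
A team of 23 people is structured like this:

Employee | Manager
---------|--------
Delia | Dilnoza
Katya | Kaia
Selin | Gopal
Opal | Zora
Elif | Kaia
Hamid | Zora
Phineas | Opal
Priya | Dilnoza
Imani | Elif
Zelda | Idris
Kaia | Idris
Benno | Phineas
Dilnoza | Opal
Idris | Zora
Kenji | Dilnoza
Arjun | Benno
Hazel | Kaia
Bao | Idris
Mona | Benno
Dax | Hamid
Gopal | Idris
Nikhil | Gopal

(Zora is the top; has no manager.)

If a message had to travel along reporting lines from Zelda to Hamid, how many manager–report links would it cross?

3

Zelda is 2 levels below Zora, and Hamid is 1 level below Zora (their lowest common manager). The shortest path runs up from Zelda to Zora and back down to Hamid: 2 + 1 = 3 links.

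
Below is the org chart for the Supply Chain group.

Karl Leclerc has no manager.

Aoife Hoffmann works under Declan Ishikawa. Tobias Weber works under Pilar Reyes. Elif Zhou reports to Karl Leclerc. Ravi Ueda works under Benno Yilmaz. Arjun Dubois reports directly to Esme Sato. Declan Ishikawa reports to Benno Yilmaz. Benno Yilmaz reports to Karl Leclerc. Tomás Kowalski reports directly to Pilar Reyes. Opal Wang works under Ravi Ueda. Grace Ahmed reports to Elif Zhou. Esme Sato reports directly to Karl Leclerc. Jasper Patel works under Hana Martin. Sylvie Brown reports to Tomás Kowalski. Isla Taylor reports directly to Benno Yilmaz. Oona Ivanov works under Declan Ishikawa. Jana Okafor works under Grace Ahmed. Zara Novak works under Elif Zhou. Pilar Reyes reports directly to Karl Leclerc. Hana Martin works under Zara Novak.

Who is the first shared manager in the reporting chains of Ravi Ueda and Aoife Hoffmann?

Ravi Ueda's chain of managers is Benno Yilmaz, Karl Leclerc. Aoife Hoffmann's chain of managers is Declan Ishikawa, Benno Yilmaz, Karl Leclerc. The first manager that appears in both chains is Benno Yilmaz.

Benno Yilmaz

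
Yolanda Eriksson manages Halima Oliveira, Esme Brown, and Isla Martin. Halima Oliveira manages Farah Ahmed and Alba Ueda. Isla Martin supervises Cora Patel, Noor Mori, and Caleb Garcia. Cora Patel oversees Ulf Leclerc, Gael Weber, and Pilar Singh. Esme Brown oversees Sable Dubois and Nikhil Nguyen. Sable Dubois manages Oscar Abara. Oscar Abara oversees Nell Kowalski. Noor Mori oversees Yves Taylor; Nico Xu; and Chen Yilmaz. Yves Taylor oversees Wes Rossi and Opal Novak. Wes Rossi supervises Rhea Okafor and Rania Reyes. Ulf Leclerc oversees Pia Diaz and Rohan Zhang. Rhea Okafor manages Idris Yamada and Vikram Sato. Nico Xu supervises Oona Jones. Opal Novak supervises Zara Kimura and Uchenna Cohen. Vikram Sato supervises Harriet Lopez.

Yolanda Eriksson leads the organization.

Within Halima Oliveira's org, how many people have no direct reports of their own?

The people in Halima Oliveira's organization with no one reporting to them are Alba Ueda, Farah Ahmed. That is 2.

2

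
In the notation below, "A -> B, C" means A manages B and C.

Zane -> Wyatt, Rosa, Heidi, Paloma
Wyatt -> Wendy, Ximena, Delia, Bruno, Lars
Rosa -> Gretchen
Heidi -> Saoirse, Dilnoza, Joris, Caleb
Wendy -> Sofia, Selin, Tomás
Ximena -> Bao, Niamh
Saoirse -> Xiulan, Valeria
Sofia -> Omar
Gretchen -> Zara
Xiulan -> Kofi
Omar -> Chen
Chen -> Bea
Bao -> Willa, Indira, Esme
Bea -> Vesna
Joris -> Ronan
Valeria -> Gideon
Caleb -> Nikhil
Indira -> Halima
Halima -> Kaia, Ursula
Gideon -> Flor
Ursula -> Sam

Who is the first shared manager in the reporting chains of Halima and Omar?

Wyatt

Halima's chain of managers is Indira, Bao, Ximena, Wyatt, Zane. Omar's chain of managers is Sofia, Wendy, Wyatt, Zane. The first manager that appears in both chains is Wyatt.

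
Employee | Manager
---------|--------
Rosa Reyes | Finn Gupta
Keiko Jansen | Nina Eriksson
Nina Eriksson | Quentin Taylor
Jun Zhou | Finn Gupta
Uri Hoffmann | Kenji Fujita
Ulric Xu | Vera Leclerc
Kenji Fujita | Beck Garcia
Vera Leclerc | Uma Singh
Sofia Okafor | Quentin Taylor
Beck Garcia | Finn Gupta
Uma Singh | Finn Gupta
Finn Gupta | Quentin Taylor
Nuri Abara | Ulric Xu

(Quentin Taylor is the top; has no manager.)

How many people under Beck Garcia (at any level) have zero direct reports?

The only person in Beck Garcia's organization with no one reporting to them is Uri Hoffmann. That is 1.

1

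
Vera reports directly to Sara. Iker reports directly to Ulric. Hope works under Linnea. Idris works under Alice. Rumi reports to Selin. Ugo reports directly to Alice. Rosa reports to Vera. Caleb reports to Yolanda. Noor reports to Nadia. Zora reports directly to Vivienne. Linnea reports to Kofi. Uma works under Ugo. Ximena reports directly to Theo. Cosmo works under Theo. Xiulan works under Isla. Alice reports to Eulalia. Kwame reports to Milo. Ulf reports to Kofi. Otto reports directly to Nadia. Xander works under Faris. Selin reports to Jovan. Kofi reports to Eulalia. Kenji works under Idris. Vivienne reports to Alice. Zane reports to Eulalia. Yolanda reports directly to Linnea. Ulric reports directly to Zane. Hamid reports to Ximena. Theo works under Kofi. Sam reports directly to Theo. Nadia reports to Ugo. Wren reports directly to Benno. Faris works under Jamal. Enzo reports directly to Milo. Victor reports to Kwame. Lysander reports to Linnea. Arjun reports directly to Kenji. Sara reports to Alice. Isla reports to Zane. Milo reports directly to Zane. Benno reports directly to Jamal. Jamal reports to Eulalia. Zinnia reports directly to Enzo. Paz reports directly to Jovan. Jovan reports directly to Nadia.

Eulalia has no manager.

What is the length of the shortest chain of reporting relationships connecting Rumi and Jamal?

Rumi is 6 levels below Eulalia, and Jamal is 1 level below Eulalia (their lowest common manager). The shortest path runs up from Rumi to Eulalia and back down to Jamal: 6 + 1 = 7 links.

7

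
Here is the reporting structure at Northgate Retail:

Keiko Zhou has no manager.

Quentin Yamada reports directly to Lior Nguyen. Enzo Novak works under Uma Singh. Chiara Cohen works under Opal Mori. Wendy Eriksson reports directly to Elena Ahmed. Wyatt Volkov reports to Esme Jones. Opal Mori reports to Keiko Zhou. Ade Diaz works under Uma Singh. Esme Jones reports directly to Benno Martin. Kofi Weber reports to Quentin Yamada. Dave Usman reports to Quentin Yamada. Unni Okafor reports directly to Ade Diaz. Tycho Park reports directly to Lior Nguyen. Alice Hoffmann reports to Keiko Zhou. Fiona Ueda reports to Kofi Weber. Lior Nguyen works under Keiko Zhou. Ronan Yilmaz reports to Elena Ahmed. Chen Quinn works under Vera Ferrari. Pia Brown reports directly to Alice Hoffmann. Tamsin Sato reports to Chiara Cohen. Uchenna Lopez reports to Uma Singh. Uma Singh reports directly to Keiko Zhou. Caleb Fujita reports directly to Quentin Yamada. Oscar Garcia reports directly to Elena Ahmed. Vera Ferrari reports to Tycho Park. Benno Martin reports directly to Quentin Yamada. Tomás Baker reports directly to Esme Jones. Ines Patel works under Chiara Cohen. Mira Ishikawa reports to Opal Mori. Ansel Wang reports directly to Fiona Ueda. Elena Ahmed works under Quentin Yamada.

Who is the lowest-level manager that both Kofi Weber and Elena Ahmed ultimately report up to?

Quentin Yamada

Kofi Weber's chain of managers is Quentin Yamada, Lior Nguyen, Keiko Zhou. Elena Ahmed's chain of managers is Quentin Yamada, Lior Nguyen, Keiko Zhou. The first manager that appears in both chains is Quentin Yamada.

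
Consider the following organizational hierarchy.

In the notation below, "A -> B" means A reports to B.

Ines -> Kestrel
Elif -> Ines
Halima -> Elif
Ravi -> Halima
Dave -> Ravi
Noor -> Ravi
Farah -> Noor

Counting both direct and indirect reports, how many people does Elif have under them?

5

Elif directly manages Halima. Under Halima: Ravi, Noor, Farah, Dave (4). That's 5 in total.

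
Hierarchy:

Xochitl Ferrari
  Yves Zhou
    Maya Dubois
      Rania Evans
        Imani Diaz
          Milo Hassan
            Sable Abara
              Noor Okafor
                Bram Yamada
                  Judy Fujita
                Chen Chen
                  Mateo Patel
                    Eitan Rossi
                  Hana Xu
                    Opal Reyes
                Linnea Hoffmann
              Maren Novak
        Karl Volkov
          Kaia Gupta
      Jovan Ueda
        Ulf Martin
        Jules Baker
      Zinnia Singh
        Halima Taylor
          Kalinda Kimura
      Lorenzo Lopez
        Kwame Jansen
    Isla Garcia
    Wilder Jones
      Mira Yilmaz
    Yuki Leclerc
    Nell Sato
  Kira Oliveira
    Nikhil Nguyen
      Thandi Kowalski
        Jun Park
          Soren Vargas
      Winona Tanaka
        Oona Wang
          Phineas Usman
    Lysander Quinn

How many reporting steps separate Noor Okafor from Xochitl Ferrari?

7

Chain from Noor Okafor up to Xochitl Ferrari: Noor Okafor → Sable Abara → Milo Hassan → Imani Diaz → Rania Evans → Maya Dubois → Yves Zhou → Xochitl Ferrari. That is 7 steps up, so Noor Okafor is 7 levels below Xochitl Ferrari.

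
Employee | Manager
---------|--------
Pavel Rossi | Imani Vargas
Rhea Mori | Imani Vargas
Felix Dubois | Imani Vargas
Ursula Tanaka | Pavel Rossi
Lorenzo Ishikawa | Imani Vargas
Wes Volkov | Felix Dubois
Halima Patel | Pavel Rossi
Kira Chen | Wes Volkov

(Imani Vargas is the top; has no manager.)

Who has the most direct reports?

Imani Vargas

Direct-report counts: Imani Vargas has 4; Felix Dubois has 1; Wes Volkov has 1; Pavel Rossi has 2. The largest is 4, held by Imani Vargas.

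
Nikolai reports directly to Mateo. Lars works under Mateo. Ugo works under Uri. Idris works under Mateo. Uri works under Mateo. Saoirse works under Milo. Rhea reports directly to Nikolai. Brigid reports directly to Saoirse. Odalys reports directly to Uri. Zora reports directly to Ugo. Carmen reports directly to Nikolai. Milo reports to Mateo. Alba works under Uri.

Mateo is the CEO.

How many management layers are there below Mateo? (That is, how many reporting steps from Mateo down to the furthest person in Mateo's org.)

3

The longest chain under Mateo runs Mateo → Milo → Saoirse → Brigid, which is 3 levels below Mateo.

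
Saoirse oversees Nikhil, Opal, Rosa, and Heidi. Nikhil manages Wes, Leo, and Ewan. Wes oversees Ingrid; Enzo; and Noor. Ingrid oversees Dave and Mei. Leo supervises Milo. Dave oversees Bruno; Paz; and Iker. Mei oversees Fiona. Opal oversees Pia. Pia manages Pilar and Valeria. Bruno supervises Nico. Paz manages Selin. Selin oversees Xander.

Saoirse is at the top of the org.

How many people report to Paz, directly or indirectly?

2

Paz directly manages Selin. Under Selin: Xander (1). That's 2 in total.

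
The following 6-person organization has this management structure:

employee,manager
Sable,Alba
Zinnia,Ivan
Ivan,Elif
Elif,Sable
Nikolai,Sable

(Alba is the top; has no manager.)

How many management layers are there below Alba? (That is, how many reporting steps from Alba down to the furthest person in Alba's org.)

4

The longest chain under Alba runs Alba → Sable → Elif → Ivan → Zinnia, which is 4 levels below Alba.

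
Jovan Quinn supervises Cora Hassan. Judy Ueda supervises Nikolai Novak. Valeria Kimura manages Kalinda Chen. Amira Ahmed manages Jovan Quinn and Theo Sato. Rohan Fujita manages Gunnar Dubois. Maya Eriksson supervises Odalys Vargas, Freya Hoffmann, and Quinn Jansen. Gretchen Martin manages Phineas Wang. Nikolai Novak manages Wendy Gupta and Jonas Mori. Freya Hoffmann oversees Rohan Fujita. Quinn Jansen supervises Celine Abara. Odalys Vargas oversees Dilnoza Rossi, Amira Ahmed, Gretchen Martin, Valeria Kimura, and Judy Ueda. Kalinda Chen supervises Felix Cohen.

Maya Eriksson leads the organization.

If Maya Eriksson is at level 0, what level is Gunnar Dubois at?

3

Chain from Gunnar Dubois up to Maya Eriksson: Gunnar Dubois → Rohan Fujita → Freya Hoffmann → Maya Eriksson. That is 3 steps up, so Gunnar Dubois is 3 levels below Maya Eriksson.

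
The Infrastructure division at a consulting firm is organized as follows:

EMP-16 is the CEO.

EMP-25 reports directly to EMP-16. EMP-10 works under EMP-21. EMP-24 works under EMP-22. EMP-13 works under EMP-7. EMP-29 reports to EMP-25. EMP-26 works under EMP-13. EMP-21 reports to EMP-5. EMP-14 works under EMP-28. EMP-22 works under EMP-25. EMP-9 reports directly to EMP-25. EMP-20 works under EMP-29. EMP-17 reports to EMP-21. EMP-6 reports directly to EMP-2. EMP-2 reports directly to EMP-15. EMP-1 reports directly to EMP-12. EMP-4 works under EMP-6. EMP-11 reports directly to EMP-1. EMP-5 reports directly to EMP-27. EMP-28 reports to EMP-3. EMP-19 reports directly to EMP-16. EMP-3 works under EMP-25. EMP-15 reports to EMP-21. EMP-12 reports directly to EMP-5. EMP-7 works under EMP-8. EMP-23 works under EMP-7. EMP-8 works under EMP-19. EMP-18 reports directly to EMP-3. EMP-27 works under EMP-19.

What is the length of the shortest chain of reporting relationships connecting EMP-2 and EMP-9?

EMP-2 is 6 levels below EMP-16, and EMP-9 is 2 levels below EMP-16 (their lowest common manager). The shortest path runs up from EMP-2 to EMP-16 and back down to EMP-9: 6 + 2 = 8 links.

8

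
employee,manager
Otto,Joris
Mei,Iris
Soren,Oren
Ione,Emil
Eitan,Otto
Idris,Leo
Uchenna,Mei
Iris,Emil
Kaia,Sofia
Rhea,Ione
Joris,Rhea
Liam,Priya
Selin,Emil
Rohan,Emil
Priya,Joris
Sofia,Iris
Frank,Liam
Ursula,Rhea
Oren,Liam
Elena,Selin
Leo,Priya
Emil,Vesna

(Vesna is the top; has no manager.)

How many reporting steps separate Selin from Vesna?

Chain from Selin up to Vesna: Selin → Emil → Vesna. That is 2 steps up, so Selin is 2 levels below Vesna.

2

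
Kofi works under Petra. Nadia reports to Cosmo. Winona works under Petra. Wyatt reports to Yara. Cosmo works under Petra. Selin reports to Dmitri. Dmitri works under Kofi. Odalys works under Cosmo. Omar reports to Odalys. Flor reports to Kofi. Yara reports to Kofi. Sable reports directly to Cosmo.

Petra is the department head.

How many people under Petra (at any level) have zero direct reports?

The people in Petra's organization with no one reporting to them are Nadia, Sable, Omar, Winona, Flor, Selin, Wyatt. That is 7.

7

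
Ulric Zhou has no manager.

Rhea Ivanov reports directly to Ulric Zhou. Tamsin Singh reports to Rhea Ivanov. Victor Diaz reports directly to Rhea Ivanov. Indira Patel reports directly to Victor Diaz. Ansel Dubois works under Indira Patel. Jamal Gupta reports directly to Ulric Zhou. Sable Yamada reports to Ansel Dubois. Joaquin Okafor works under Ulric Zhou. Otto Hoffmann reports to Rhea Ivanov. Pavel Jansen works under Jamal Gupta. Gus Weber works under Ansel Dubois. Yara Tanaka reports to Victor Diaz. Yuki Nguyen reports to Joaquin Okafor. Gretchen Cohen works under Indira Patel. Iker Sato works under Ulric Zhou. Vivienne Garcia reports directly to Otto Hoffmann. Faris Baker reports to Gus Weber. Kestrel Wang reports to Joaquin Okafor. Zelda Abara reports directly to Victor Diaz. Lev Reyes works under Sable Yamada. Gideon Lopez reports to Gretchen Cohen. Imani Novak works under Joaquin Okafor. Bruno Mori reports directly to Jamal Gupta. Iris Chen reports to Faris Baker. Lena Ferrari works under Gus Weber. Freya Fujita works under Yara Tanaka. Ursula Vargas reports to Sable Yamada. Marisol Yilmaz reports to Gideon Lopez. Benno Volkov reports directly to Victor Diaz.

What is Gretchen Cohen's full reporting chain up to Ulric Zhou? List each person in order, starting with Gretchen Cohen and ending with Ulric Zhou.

Gretchen Cohen reports to Indira Patel. Indira Patel reports to Victor Diaz. Victor Diaz reports to Rhea Ivanov. Rhea Ivanov reports to Ulric Zhou. Ulric Zhou is at the top.

Gretchen Cohen -> Indira Patel -> Victor Diaz -> Rhea Ivanov -> Ulric Zhou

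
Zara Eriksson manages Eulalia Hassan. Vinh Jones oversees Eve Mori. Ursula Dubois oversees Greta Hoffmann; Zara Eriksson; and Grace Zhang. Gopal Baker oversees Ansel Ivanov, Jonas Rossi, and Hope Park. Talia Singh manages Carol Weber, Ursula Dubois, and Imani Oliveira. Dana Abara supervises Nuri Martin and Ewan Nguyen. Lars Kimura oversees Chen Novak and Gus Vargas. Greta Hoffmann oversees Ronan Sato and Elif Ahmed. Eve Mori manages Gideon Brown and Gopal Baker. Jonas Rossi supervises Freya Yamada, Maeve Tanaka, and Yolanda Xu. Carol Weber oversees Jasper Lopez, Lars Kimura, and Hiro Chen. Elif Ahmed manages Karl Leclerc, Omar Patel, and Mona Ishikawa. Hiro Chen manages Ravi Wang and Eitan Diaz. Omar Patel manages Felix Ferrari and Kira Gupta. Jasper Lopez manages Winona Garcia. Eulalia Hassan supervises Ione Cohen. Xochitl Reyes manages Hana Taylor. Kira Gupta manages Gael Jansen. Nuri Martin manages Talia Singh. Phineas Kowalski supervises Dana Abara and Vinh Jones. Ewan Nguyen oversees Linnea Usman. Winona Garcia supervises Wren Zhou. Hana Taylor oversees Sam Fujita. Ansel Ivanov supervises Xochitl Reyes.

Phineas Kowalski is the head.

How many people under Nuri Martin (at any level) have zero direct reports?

13

The people in Nuri Martin's organization with no one reporting to them are Imani Oliveira, Grace Zhang, Ione Cohen, Ronan Sato, Mona Ishikawa, Gael Jansen, Felix Ferrari, Karl Leclerc, Ravi Wang, Eitan Diaz, Chen Novak, Gus Vargas, Wren Zhou. That is 13.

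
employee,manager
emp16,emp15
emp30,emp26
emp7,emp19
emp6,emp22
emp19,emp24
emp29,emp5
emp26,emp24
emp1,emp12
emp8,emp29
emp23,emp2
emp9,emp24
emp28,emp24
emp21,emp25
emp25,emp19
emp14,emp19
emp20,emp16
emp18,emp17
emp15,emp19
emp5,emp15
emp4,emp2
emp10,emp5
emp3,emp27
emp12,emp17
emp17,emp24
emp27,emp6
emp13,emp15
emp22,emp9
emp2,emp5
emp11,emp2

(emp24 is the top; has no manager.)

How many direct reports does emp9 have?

emp9 directly manages emp22. That is 1 direct report.

1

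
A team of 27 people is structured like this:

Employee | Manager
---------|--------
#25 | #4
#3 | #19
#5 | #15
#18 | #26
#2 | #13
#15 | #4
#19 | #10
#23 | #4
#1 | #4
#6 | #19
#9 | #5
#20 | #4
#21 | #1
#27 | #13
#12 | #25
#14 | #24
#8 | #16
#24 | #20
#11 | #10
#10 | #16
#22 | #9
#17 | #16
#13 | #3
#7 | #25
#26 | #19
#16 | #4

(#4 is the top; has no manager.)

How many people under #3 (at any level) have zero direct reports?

2

The people in #3's organization with no one reporting to them are #27, #2. That is 2.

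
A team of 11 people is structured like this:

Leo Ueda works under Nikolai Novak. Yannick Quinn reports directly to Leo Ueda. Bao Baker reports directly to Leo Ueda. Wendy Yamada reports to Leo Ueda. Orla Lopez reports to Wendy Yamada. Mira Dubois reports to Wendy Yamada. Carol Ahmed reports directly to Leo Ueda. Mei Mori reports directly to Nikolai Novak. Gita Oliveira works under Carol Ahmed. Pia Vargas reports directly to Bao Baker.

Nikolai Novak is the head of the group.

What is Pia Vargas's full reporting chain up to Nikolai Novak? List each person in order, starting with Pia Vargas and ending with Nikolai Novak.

Pia Vargas reports to Bao Baker. Bao Baker reports to Leo Ueda. Leo Ueda reports to Nikolai Novak. Nikolai Novak is at the top.

Pia Vargas -> Bao Baker -> Leo Ueda -> Nikolai Novak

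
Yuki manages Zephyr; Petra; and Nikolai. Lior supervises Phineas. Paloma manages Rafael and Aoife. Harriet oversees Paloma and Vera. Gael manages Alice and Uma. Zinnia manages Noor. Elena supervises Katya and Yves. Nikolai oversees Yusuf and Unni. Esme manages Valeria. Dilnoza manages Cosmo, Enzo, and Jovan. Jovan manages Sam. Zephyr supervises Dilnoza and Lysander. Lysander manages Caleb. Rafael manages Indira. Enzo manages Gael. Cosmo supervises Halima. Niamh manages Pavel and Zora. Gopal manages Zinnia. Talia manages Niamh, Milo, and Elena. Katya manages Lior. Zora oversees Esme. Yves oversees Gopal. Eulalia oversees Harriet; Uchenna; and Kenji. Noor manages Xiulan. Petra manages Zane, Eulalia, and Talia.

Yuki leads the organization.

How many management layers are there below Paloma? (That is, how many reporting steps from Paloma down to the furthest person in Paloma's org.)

The longest chain under Paloma runs Paloma → Rafael → Indira, which is 2 levels below Paloma.

2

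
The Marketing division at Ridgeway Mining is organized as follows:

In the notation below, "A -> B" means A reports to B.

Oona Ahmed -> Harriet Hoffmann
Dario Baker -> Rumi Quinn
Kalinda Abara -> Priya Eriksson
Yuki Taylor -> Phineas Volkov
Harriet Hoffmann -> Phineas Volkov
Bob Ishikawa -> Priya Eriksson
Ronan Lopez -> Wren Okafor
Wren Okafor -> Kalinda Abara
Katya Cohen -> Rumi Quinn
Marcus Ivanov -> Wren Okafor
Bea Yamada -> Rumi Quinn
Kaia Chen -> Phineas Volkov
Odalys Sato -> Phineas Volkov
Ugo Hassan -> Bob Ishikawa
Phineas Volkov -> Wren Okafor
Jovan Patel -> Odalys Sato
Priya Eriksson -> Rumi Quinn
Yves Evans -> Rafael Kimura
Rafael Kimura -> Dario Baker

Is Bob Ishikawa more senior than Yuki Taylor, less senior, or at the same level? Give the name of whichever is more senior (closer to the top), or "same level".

Bob Ishikawa is 2 levels below Rumi Quinn; Yuki Taylor is 5. Bob Ishikawa is higher.

Bob Ishikawa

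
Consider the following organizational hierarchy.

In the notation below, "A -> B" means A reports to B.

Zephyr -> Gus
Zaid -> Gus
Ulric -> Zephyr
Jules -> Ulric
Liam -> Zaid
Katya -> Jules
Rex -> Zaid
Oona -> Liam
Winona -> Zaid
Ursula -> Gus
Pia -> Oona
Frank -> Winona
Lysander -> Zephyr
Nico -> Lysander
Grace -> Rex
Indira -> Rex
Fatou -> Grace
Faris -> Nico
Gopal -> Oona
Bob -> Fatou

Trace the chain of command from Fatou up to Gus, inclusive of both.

Fatou reports to Grace. Grace reports to Rex. Rex reports to Zaid. Zaid reports to Gus. Gus is at the top.

Fatou -> Grace -> Rex -> Zaid -> Gus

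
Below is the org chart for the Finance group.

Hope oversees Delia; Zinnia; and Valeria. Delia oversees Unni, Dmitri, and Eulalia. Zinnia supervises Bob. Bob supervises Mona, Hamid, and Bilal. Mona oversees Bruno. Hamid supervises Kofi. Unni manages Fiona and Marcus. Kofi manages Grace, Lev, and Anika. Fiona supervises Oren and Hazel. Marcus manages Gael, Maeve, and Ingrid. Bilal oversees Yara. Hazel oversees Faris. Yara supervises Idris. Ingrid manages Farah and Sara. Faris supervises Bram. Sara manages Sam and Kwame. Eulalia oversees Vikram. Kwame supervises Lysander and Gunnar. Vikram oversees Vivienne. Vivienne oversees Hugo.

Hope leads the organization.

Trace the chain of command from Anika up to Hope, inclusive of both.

Anika -> Kofi -> Hamid -> Bob -> Zinnia -> Hope

Anika reports to Kofi. Kofi reports to Hamid. Hamid reports to Bob. Bob reports to Zinnia. Zinnia reports to Hope. Hope is at the top.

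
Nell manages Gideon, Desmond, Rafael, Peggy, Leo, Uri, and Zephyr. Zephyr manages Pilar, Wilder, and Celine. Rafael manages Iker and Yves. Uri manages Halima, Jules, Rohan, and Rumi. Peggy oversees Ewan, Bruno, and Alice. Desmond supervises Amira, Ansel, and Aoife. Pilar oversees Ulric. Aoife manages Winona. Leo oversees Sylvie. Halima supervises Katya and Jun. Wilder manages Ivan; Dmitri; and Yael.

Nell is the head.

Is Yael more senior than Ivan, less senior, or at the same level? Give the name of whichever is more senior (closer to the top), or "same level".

same level

Both Yael and Ivan are 3 levels below Nell.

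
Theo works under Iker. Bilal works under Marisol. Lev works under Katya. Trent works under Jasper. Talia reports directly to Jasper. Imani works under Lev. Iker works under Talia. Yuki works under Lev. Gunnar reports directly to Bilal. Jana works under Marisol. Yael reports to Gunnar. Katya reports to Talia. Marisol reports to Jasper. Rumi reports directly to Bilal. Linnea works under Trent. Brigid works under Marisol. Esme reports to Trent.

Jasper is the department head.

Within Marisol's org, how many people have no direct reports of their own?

4

The people in Marisol's organization with no one reporting to them are Brigid, Jana, Yael, Rumi. That is 4.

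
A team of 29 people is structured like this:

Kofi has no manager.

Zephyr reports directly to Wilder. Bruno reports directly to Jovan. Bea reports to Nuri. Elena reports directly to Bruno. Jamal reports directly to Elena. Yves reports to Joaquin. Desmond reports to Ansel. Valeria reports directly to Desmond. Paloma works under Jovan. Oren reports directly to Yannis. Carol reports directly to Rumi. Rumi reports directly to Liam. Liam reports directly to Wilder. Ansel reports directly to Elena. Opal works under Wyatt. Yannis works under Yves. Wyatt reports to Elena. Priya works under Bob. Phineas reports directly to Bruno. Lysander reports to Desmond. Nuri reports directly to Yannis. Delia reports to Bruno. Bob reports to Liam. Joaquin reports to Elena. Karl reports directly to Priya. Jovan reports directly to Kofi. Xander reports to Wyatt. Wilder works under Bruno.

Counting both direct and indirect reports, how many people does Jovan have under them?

Jovan directly manages Bruno, Paloma. Under Bruno: Delia, Phineas, Elena, Jamal, Wyatt, Xander, Opal, Ansel, Desmond, Valeria, Lysander, Joaquin, Yves, Yannis, Nuri, Bea, Oren, Wilder, Zephyr, Liam, Rumi, Carol, Bob, Priya, Karl (25). Paloma has no reports. So Jovan's organization is 2 direct reports plus everyone under them: 26 + 1 = 27.

27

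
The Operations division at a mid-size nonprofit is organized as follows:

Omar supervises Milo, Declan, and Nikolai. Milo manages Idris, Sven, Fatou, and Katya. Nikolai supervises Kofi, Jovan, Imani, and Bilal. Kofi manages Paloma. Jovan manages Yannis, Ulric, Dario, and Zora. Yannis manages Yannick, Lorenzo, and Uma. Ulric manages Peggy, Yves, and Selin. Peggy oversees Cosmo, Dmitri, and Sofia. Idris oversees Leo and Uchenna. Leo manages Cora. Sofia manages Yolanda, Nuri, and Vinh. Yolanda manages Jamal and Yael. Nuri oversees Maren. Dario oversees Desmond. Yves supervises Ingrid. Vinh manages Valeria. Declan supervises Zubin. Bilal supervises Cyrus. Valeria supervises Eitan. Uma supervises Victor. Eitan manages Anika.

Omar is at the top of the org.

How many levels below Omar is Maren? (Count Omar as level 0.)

7

Chain from Maren up to Omar: Maren → Nuri → Sofia → Peggy → Ulric → Jovan → Nikolai → Omar. That is 7 steps up, so Maren is 7 levels below Omar.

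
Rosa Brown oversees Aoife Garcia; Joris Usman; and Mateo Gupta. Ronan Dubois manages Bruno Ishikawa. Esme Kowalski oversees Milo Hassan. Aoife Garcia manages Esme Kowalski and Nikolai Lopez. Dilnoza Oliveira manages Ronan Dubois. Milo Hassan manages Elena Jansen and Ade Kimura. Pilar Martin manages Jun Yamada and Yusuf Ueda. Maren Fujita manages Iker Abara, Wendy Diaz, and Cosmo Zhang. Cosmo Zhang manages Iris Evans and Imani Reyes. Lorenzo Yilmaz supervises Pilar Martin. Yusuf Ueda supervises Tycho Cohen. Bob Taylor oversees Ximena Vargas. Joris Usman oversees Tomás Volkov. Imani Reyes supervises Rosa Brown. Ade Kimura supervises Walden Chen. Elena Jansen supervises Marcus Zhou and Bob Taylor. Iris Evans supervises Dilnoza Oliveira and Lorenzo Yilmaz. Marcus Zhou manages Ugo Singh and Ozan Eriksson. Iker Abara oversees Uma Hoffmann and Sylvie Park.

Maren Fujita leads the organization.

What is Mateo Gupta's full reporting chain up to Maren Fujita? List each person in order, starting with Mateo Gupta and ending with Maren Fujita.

Mateo Gupta reports to Rosa Brown. Rosa Brown reports to Imani Reyes. Imani Reyes reports to Cosmo Zhang. Cosmo Zhang reports to Maren Fujita. Maren Fujita is at the top.

Mateo Gupta -> Rosa Brown -> Imani Reyes -> Cosmo Zhang -> Maren Fujita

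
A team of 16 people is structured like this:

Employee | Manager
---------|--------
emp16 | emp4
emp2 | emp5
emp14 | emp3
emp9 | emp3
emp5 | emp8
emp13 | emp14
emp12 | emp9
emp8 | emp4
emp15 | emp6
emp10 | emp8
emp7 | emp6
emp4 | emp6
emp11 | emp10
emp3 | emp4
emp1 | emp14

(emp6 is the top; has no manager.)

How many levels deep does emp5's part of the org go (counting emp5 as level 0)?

1

The longest chain under emp5 runs emp5 → emp2, which is 1 level below emp5.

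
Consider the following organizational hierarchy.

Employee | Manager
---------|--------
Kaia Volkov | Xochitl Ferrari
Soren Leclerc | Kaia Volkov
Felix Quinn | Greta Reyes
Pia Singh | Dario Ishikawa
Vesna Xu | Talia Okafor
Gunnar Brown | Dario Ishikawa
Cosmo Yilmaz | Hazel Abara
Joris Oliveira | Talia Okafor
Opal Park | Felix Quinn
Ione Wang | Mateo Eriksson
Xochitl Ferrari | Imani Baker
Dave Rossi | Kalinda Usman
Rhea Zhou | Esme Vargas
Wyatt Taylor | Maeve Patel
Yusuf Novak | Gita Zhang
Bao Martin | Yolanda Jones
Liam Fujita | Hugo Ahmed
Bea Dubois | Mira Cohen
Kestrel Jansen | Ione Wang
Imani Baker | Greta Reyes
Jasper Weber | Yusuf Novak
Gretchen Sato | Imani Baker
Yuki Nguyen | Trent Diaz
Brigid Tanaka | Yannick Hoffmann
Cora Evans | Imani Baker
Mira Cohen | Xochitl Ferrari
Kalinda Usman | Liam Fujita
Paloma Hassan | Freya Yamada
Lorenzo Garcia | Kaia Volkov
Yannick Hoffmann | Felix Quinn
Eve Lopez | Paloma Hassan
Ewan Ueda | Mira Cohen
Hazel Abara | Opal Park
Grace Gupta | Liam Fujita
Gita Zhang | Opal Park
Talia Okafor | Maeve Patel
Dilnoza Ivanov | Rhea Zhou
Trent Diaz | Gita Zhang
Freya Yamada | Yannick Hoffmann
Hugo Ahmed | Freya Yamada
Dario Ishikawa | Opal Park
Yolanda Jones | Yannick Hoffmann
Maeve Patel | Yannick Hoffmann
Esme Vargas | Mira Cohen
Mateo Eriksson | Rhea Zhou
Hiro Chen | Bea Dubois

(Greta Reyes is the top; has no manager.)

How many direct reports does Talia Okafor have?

2

Talia Okafor directly manages Vesna Xu, Joris Oliveira. That is 2 direct reports.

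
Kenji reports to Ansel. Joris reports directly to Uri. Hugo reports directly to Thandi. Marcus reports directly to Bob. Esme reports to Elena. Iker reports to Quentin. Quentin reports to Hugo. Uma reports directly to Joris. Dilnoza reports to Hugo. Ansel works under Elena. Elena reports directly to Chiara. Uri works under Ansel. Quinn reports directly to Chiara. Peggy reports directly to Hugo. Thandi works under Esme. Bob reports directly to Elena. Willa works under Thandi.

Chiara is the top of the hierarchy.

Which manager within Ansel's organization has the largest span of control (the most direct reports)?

Ansel

Direct-report counts within Ansel's organization: Ansel has 2; Uri has 1; Joris has 1. The largest is 2, held by Ansel.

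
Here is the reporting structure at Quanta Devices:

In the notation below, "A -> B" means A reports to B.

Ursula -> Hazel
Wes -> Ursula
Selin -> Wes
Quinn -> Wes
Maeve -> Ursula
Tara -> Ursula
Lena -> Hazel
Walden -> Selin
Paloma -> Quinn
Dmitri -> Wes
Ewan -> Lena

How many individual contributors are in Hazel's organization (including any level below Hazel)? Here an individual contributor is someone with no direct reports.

6

The people in Hazel's organization with no one reporting to them are Ewan, Tara, Maeve, Dmitri, Paloma, Walden. That is 6.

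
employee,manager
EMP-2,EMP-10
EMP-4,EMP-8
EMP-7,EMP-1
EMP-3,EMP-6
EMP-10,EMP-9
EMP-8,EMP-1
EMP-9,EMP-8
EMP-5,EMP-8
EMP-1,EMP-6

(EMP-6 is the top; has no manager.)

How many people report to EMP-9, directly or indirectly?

EMP-9 directly manages EMP-10. Under EMP-10: EMP-2 (1). That's 2 in total.

2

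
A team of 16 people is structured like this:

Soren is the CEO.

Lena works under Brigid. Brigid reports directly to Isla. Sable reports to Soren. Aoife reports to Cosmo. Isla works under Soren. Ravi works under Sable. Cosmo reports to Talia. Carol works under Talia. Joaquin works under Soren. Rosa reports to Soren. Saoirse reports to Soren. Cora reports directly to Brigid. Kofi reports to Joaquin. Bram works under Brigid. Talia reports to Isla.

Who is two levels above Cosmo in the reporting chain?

Isla

Cosmo reports to Talia, and Talia reports to Isla. So Cosmo's skip-level manager is Isla.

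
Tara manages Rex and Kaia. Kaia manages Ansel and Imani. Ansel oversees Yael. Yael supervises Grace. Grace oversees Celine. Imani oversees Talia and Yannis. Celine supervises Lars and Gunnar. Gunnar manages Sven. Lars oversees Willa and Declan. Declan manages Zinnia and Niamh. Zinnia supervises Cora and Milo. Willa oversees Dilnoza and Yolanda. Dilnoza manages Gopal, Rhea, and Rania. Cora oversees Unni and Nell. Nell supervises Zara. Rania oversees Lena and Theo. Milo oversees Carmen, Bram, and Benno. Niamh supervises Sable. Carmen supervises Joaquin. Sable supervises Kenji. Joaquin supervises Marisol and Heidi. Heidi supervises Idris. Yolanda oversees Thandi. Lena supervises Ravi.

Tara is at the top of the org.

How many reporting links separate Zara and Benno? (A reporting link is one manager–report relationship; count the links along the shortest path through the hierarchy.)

5

Zara is 3 levels below Zinnia, and Benno is 2 levels below Zinnia (their lowest common manager). The shortest path runs up from Zara to Zinnia and back down to Benno: 3 + 2 = 5 links.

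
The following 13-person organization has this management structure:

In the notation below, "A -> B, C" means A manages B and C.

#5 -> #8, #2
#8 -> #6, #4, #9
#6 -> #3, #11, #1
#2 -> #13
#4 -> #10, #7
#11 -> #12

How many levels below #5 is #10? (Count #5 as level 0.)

Chain from #10 up to #5: #10 → #4 → #8 → #5. That is 3 steps up, so #10 is 3 levels below #5.

3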